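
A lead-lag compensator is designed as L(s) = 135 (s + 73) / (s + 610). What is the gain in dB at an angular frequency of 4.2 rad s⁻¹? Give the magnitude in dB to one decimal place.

24.2 dB

|j4.2 + 73| = √(4.2² + 73²) = 73.12
|j4.2 + 610| = √(4.2² + 610²) = 610
|L(j4.2)| = 135 × 73.12 / 610 = 16.182
20 log₁₀(16.182) = 24.18 dB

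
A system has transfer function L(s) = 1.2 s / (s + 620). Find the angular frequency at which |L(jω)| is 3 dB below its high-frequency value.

For a single-pole high-pass, the −3 dB point is at the pole: ω = 620 rad/s.

620 rad/s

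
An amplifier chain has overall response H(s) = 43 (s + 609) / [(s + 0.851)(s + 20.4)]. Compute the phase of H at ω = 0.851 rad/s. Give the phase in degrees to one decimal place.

-47.3°

∠(j0.851 + 609) = arctan(0.851/609) = 0.08°
∠(j0.851 + 0.851) = arctan(0.851/0.851) = 45.00°
∠(j0.851 + 20.4) = arctan(0.851/20.4) = 2.39°
∠H(j0.851) = 0.08° − (45.00° + 2.39°) = -47.31°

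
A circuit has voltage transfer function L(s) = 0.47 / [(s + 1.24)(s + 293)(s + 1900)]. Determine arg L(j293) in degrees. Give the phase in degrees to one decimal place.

-143.5 deg

∠(j293 + 1.24) = arctan(293/1.24) = 89.76°
∠(j293 + 293) = arctan(293/293) = 45.00°
∠(j293 + 1900) = arctan(293/1900) = 8.77°
∠L(j293) = − (89.76° + 45.00° + 8.77°) = -143.52°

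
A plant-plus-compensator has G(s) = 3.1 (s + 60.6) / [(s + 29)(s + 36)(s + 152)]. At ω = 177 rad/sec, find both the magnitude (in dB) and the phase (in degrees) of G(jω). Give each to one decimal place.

|G| = -82.3 dB, ∠G = -137.4°

|j177 + 60.6| = √(177² + 60.6²) = 187.1
|j177 + 29| = √(177² + 29²) = 179.4
|j177 + 36| = √(177² + 36²) = 180.6
|j177 + 152| = √(177² + 152²) = 233.3
|G(j177)| = 3.1 × 187.1 / (179.4 × 180.6 × 233.3) = 7.6731e-05
20 log₁₀(7.6731e-05) = -82.30 dB
∠(j177 + 60.6) = arctan(177/60.6) = 71.10°
∠(j177 + 29) = arctan(177/29) = 80.70°
∠(j177 + 36) = arctan(177/36) = 78.50°
∠(j177 + 152) = arctan(177/152) = 49.35°
∠G(j177) = 71.10° − (80.70° + 78.50° + 49.35°) = -137.44°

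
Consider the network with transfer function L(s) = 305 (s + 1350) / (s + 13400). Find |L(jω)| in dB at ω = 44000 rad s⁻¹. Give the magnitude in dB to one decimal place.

|j44000 + 1350| = √(44000² + 1350²) = 4.402e+04
|j44000 + 13400| = √(44000² + 13400²) = 4.6e+04
|L(j44000)| = 305 × 4.402e+04 / 4.6e+04 = 291.91
20 log₁₀(291.91) = 49.30 dB

49.3 dB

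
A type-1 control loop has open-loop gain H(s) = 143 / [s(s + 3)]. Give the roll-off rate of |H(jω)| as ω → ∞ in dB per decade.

-40 dB/decade

With 0 zeros and 2 poles, the high-frequency asymptotic slope is 20 × (0 − 2) = -40 dB/decade.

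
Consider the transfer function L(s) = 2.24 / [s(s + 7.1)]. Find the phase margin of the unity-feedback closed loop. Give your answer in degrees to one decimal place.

87.5 deg

Gain crossover: |L(jω)| = 1 at ω ≈ 0.315 rad s⁻¹.
∠L(j0.315) = −90° − arctan(0.315/7.1) ≈ -92.54°
PM = 180° + (-92.54°) = 87.46°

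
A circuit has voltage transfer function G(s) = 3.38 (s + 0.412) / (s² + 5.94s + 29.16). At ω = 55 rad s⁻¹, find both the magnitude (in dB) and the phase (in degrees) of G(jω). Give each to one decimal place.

|j55 + 0.412| = √(55² + 0.412²) = 55
|(j55)² + 5.94(j55) + 29.16| = |-2995.8 + j326.7| = 3014
|G(j55)| = 3.38 × 55 / 3014 = 0.061689
20 log₁₀(0.061689) = -24.20 dB
∠(j55 + 0.412) = arctan(55/0.412) = 89.57°
∠[(j55)² + 5.94(j55) + 29.16] = ∠[-2995.8 + j326.7] = 173.78°
∠G(j55) = 89.57° − 173.78° = -84.21°

|G| = -24.2 dB, ∠G = -84.2°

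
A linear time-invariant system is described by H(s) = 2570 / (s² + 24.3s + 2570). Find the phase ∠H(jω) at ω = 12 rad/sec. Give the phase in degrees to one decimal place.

∠[(j12)² + 24.3(j12) + 2570] = ∠[2426 + j291.6] = 6.85°
∠H(j12) = −6.85° = -6.85°

-6.9 deg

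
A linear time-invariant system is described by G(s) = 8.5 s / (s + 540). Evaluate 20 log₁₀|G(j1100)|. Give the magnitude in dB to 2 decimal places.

17.65 dB

|j1100| = 1100
|j1100 + 540| = √(1100² + 540²) = 1225
|G(j1100)| = 8.5 × 1100 / 1225 = 7.6302
20 log₁₀(7.6302) = 17.651 dB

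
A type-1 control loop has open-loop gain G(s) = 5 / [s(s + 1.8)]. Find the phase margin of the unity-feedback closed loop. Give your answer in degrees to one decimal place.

43.3 deg

Gain crossover: |G(jω)| = 1 at ω ≈ 1.91 rad s⁻¹.
∠G(j1.91) = −90° − arctan(1.91/1.8) ≈ -136.65°
PM = 180° + (-136.65°) = 43.35°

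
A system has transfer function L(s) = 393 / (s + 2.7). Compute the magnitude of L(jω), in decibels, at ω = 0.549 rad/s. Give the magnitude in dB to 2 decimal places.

|j0.549 + 2.7| = √(0.549² + 2.7²) = 2.755
|L(j0.549)| = 393 / 2.755 = 142.64
20 log₁₀(142.64) = 43.085 dB

43.08 dB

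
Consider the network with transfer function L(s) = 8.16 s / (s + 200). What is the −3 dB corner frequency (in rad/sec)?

For a single-pole high-pass, the −3 dB point is at the pole: ω = 200 rad/sec.

200 rad/sec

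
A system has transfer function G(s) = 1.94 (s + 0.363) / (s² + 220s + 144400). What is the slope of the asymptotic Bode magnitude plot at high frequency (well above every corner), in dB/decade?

-20 dB/decade

With 1 zero and 2 poles, the high-frequency asymptotic slope is 20 × (1 − 2) = -20 dB/decade.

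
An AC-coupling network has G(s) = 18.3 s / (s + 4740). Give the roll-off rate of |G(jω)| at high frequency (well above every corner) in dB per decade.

0 dB/decade

With 1 zero and 1 pole, the high-frequency asymptotic slope is 20 × (1 − 1) = 0 dB/decade.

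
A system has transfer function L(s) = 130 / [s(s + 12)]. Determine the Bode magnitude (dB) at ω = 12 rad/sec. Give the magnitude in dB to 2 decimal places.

-3.90 dB

|j12 + 12| = √(12² + 12²) = 16.97
|j12| = 12
|L(j12)| = 130 / (16.97 × 12) = 0.63836
20 log₁₀(0.63836) = -3.899 dB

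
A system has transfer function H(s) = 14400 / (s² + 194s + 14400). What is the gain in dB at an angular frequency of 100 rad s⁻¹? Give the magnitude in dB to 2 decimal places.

-2.81 dB

|(j100)² + 194(j100) + 14400| = |4400 + j19400| = 1.989e+04
|H(j100)| = 14400 / 1.989e+04 = 0.72388
20 log₁₀(0.72388) = -2.807 dB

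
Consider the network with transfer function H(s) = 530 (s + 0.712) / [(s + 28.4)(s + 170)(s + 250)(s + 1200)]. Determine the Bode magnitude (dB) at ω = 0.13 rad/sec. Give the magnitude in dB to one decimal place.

-131.5 dB

|j0.13 + 0.712| = √(0.13² + 0.712²) = 0.7238
|j0.13 + 28.4| = √(0.13² + 28.4²) = 28.4
|j0.13 + 170| = √(0.13² + 170²) = 170
|j0.13 + 250| = √(0.13² + 250²) = 250
|j0.13 + 1200| = √(0.13² + 1200²) = 1200
|H(j0.13)| = 530 × 0.7238 / (28.4 × 170 × 250 × 1200) = 2.6484e-07
20 log₁₀(2.6484e-07) = -131.54 dB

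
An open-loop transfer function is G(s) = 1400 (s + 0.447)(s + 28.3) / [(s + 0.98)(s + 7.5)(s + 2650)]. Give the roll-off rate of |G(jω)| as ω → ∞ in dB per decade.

With 2 zeros and 3 poles, the high-frequency asymptotic slope is 20 × (2 − 3) = -20 dB/decade.

-20 dB/decade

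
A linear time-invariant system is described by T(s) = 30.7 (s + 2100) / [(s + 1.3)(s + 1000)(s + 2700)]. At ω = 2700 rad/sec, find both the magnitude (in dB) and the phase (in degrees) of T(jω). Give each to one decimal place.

|T| = -109.0 dB, ∠T = -152.5 deg

|j2700 + 2100| = √(2700² + 2100²) = 3421
|j2700 + 1.3| = √(2700² + 1.3²) = 2700
|j2700 + 1000| = √(2700² + 1000²) = 2879
|j2700 + 2700| = √(2700² + 2700²) = 3818
|T(j2700)| = 30.7 × 3421 / (2700 × 2879 × 3818) = 3.5376e-06
20 log₁₀(3.5376e-06) = -109.03 dB
∠(j2700 + 2100) = arctan(2700/2100) = 52.13°
∠(j2700 + 1.3) = arctan(2700/1.3) = 89.97°
∠(j2700 + 1000) = arctan(2700/1000) = 69.68°
∠(j2700 + 2700) = arctan(2700/2700) = 45.00°
∠T(j2700) = 52.13° − (89.97° + 69.68° + 45.00°) = -152.52°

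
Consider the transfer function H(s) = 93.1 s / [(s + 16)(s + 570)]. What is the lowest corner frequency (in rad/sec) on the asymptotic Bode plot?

16 rad/sec

Break frequencies occur at each pole and zero magnitude: 16 rad/sec, 570 rad/sec.
The lowest is 16 rad/sec.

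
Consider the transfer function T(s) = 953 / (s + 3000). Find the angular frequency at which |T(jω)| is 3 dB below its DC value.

3000 rad s⁻¹

For a single-pole low-pass, the −3 dB point is at the pole: ω = 3000 rad s⁻¹.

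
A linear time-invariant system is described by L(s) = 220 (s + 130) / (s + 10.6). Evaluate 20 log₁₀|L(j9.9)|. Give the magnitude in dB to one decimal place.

|j9.9 + 130| = √(9.9² + 130²) = 130.4
|j9.9 + 10.6| = √(9.9² + 10.6²) = 14.5
|L(j9.9)| = 220 × 130.4 / 14.5 = 1977.6
20 log₁₀(1977.6) = 65.92 dB

65.9 dB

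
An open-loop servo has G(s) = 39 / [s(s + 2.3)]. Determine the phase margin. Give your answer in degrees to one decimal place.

20.9°

Gain crossover: |G(jω)| = 1 at ω ≈ 6.04 rad/s.
∠G(j6.04) = −90° − arctan(6.04/2.3) ≈ -159.14°
PM = 180° + (-159.14°) = 20.86°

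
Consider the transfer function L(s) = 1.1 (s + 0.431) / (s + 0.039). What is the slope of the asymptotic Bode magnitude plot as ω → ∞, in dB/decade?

0 dB/decade

With 1 zero and 1 pole, the high-frequency asymptotic slope is 20 × (1 − 1) = 0 dB/decade.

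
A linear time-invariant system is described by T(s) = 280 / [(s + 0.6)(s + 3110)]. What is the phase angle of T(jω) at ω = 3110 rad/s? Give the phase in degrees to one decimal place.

∠(j3110 + 0.6) = arctan(3110/0.6) = 89.99°
∠(j3110 + 3110) = arctan(3110/3110) = 45.00°
∠T(j3110) = − (89.99° + 45.00°) = -134.99°

-135.0°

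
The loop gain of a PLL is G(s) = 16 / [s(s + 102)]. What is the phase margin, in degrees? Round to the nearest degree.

90°

Gain crossover: |G(jω)| = 1 at ω ≈ 0.157 rad/s.
∠G(j0.157) = −90° − arctan(0.157/102) ≈ -90.09°
PM = 180° + (-90.09°) = 89.91°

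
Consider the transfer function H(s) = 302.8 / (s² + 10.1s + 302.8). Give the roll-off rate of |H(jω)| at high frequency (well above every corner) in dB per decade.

With 0 zeros and 2 poles, the high-frequency asymptotic slope is 20 × (0 − 2) = -40 dB/decade.

-40 dB/decade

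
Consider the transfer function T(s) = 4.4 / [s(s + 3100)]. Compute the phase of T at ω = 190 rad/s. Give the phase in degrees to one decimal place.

∠(j190 + 3100) = arctan(190/3100) = 3.51°
∠(j190) = 90.00°
∠T(j190) = − (3.51° + 90.00°) = -93.51°

-93.5°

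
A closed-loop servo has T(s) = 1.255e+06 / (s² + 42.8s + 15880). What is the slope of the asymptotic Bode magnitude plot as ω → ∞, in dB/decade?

With 0 zeros and 2 poles, the high-frequency asymptotic slope is 20 × (0 − 2) = -40 dB/decade.

-40 dB/decade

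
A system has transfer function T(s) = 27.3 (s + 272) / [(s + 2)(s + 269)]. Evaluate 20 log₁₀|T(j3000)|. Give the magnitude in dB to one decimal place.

-40.8 dB

|j3000 + 272| = √(3000² + 272²) = 3012
|j3000 + 2| = √(3000² + 2²) = 3000
|j3000 + 269| = √(3000² + 269²) = 3012
|T(j3000)| = 27.3 × 3012 / (3000 × 3012) = 0.0091008
20 log₁₀(0.0091008) = -40.82 dB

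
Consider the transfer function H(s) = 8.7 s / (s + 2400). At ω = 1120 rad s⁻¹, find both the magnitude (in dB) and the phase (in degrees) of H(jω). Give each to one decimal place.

|H| = 11.3 dB, ∠H = 65.0°

|j1120| = 1120
|j1120 + 2400| = √(1120² + 2400²) = 2648
|H(j1120)| = 8.7 × 1120 / 2648 = 3.6791
20 log₁₀(3.6791) = 11.31 dB
∠(j1120) = 90.00°
∠(j1120 + 2400) = arctan(1120/2400) = 25.02°
∠H(j1120) = 90.00° − 25.02° = 64.98°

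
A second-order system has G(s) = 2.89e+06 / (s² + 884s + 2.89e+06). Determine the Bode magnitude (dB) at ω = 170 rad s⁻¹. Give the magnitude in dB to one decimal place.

|(j170)² + 884(j170) + 2.89e+06| = |2.8611e+06 + j1.5028e+05| = 2.865e+06
|G(j170)| = 2.89e+06 / 2.865e+06 = 1.0087
20 log₁₀(1.0087) = 0.08 dB

0.1 dB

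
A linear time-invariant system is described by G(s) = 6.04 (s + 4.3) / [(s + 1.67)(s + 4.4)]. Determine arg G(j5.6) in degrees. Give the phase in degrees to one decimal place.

∠(j5.6 + 4.3) = arctan(5.6/4.3) = 52.48°
∠(j5.6 + 1.67) = arctan(5.6/1.67) = 73.39°
∠(j5.6 + 4.4) = arctan(5.6/4.4) = 51.84°
∠G(j5.6) = 52.48° − (73.39° + 51.84°) = -72.76°

-72.8°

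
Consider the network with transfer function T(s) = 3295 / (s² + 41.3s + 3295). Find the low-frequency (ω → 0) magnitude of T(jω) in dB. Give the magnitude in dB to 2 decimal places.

T(0) = 3295 / 3295 = 1
20 log₁₀(1) = 0.000 dB

0.00 dB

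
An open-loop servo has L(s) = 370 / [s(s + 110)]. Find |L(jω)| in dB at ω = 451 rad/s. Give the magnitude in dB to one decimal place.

|j451 + 110| = √(451² + 110²) = 464.2
|j451| = 451
|L(j451)| = 370 / (464.2 × 451) = 0.0017673
20 log₁₀(0.0017673) = -55.05 dB

-55.1 dB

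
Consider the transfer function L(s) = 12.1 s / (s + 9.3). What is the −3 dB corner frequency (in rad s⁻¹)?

For a single-pole high-pass, the −3 dB point is at the pole: ω = 9.3 rad s⁻¹.

9.3 rad s⁻¹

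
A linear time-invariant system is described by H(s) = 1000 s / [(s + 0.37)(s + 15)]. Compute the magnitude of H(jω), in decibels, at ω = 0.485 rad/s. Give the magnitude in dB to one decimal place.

|j0.485| = 0.485
|j0.485 + 0.37| = √(0.485² + 0.37²) = 0.61
|j0.485 + 15| = √(0.485² + 15²) = 15.01
|H(j0.485)| = 1000 × 0.485 / (0.61 × 15.01) = 52.976
20 log₁₀(52.976) = 34.48 dB

34.5 dB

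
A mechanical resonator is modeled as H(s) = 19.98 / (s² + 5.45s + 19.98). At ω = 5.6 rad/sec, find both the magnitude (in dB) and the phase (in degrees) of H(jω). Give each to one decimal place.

|(j5.6)² + 5.45(j5.6) + 19.98| = |-11.38 + j30.52| = 32.57
|H(j5.6)| = 19.98 / 32.57 = 0.6134
20 log₁₀(0.6134) = -4.25 dB
∠[(j5.6)² + 5.45(j5.6) + 19.98] = ∠[-11.38 + j30.52] = 110.45°
∠H(j5.6) = −110.45° = -110.45°

|H| = -4.2 dB, ∠H = -110.4 deg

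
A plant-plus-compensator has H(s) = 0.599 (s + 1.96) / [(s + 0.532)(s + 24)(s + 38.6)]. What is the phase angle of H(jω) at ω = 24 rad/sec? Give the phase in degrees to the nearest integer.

∠(j24 + 1.96) = arctan(24/1.96) = 85.33°
∠(j24 + 0.532) = arctan(24/0.532) = 88.73°
∠(j24 + 24) = arctan(24/24) = 45.00°
∠(j24 + 38.6) = arctan(24/38.6) = 31.87°
∠H(j24) = 85.33° − (88.73° + 45.00° + 31.87°) = -80.27°

-80°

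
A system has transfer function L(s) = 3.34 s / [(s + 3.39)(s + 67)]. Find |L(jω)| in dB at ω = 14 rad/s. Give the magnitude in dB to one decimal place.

-26.5 dB

|j14| = 14
|j14 + 3.39| = √(14² + 3.39²) = 14.4
|j14 + 67| = √(14² + 67²) = 68.45
|L(j14)| = 3.34 × 14 / (14.4 × 68.45) = 0.047426
20 log₁₀(0.047426) = -26.48 dB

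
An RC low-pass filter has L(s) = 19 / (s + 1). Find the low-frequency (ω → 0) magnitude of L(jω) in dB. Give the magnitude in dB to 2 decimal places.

25.58 dB

L(0) = 19 / 1 = 19
20 log₁₀(19) = 25.575 dB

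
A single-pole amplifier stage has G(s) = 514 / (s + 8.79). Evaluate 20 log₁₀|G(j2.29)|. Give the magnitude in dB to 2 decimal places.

35.05 dB

|j2.29 + 8.79| = √(2.29² + 8.79²) = 9.083
|G(j2.29)| = 514 / 9.083 = 56.587
20 log₁₀(56.587) = 35.054 dB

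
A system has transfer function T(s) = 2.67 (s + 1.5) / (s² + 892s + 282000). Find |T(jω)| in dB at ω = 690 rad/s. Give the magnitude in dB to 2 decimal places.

|j690 + 1.5| = √(690² + 1.5²) = 690
|(j690)² + 892(j690) + 282000| = |-1.941e+05 + j6.1548e+05| = 6.454e+05
|T(j690)| = 2.67 × 690 / 6.454e+05 = 0.0028547
20 log₁₀(0.0028547) = -50.889 dB

-50.89 dB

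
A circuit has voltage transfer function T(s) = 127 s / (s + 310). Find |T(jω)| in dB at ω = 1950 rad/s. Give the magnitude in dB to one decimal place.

42.0 dB

|j1950| = 1950
|j1950 + 310| = √(1950² + 310²) = 1974
|T(j1950)| = 127 × 1950 / 1974 = 125.42
20 log₁₀(125.42) = 41.97 dB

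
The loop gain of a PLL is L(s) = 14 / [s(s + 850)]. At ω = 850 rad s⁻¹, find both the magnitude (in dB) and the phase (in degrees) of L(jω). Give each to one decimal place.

|j850 + 850| = √(850² + 850²) = 1202
|j850| = 850
|L(j850)| = 14 / (1202 × 850) = 1.3702e-05
20 log₁₀(1.3702e-05) = -97.26 dB
∠(j850 + 850) = arctan(850/850) = 45.00°
∠(j850) = 90.00°
∠L(j850) = − (45.00° + 90.00°) = -135.00°

|L| = -97.3 dB, ∠L = -135.0°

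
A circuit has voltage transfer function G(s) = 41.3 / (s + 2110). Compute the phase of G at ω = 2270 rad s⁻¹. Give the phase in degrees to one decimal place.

∠(j2270 + 2110) = arctan(2270/2110) = 47.09°
∠G(j2270) = −47.09° = -47.09°

-47.1°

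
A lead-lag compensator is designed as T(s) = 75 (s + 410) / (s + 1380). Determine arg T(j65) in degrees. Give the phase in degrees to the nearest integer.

∠(j65 + 410) = arctan(65/410) = 9.01°
∠(j65 + 1380) = arctan(65/1380) = 2.70°
∠T(j65) = 9.01° − 2.70° = 6.31°

6°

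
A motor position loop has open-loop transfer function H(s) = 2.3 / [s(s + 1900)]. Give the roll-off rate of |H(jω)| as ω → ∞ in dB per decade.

-40 dB/decade

With 0 zeros and 2 poles, the high-frequency asymptotic slope is 20 × (0 − 2) = -40 dB/decade.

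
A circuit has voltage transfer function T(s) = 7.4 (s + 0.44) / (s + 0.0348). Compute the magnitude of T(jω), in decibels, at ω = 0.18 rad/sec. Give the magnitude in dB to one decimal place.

|j0.18 + 0.44| = √(0.18² + 0.44²) = 0.4754
|j0.18 + 0.0348| = √(0.18² + 0.0348²) = 0.1833
|T(j0.18)| = 7.4 × 0.4754 / 0.1833 = 19.189
20 log₁₀(19.189) = 25.66 dB

25.7 dB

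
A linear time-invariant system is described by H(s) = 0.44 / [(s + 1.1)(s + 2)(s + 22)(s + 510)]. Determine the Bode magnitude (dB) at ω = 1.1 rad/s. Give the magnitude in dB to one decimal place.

|j1.1 + 1.1| = √(1.1² + 1.1²) = 1.556
|j1.1 + 2| = √(1.1² + 2²) = 2.283
|j1.1 + 22| = √(1.1² + 22²) = 22.03
|j1.1 + 510| = √(1.1² + 510²) = 510
|H(j1.1)| = 0.44 / (1.556 × 2.283 × 22.03 × 510) = 1.103e-05
20 log₁₀(1.103e-05) = -99.15 dB

-99.1 dB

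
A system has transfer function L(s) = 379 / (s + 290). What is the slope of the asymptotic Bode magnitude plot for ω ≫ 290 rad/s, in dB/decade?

With 0 zeros and 1 pole, the high-frequency asymptotic slope is 20 × (0 − 1) = -20 dB/decade.

-20 dB/decade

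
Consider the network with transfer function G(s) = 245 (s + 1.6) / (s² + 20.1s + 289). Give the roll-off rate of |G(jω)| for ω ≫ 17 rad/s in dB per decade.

-20 dB/decade

With 1 zero and 2 poles, the high-frequency asymptotic slope is 20 × (1 − 2) = -20 dB/decade.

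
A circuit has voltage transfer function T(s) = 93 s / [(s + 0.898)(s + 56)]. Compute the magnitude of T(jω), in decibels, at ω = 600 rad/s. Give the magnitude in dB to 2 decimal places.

-16.23 dB

|j600| = 600
|j600 + 0.898| = √(600² + 0.898²) = 600
|j600 + 56| = √(600² + 56²) = 602.6
|T(j600)| = 93 × 600 / (600 × 602.6) = 0.15433
20 log₁₀(0.15433) = -16.231 dB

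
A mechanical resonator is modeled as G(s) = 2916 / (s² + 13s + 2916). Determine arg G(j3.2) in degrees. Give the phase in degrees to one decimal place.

∠[(j3.2)² + 13(j3.2) + 2916] = ∠[2905.8 + j41.6] = 0.82°
∠G(j3.2) = −0.82° = -0.82°

-0.8°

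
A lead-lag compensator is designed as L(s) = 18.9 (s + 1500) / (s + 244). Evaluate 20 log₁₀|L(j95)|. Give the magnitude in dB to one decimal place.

40.7 dB

|j95 + 1500| = √(95² + 1500²) = 1503
|j95 + 244| = √(95² + 244²) = 261.8
|L(j95)| = 18.9 × 1503 / 261.8 = 108.49
20 log₁₀(108.49) = 40.71 dB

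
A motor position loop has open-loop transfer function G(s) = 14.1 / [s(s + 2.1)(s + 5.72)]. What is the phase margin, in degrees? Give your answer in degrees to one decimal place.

Gain crossover: |G(jω)| = 1 at ω ≈ 1.04 rad/s.
∠G(j1.04) = −90° − arctan(1.04/2.1) − arctan(1.04/5.72) ≈ -126.52°
PM = 180° + (-126.52°) = 53.48°

53.5°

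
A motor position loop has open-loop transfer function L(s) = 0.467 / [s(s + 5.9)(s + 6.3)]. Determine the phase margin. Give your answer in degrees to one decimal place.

89.8°

Gain crossover: |L(jω)| = 1 at ω ≈ 0.0126 rad/s.
∠L(j0.0126) = −90° − arctan(0.0126/5.9) − arctan(0.0126/6.3) ≈ -90.24°
PM = 180° + (-90.24°) = 89.76°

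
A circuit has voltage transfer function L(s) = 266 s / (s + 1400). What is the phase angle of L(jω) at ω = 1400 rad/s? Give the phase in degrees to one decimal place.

∠(j1400) = 90.00°
∠(j1400 + 1400) = arctan(1400/1400) = 45.00°
∠L(j1400) = 90.00° − 45.00° = 45.00°

45.0°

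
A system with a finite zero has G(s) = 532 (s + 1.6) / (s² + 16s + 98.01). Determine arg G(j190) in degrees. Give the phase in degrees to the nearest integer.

-86°

∠(j190 + 1.6) = arctan(190/1.6) = 89.52°
∠[(j190)² + 16(j190) + 98.01] = ∠[-36002 + j3040] = 175.17°
∠G(j190) = 89.52° − 175.17° = -85.66°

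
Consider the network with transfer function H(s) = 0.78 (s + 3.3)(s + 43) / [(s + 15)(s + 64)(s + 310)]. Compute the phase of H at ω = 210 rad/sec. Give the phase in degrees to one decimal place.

-25.6 deg

∠(j210 + 3.3) = arctan(210/3.3) = 89.10°
∠(j210 + 43) = arctan(210/43) = 78.43°
∠(j210 + 15) = arctan(210/15) = 85.91°
∠(j210 + 64) = arctan(210/64) = 73.05°
∠(j210 + 310) = arctan(210/310) = 34.11°
∠H(j210) = 89.10° + 78.43° − (85.91° + 73.05° + 34.11°) = -25.55°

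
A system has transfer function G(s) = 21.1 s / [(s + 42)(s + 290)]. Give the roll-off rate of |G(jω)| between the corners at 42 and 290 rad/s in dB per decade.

0 dB/decade

In this band the factors already past their corner are: 1 differentiator zero, pole at 42; net slope = 0 dB/decade.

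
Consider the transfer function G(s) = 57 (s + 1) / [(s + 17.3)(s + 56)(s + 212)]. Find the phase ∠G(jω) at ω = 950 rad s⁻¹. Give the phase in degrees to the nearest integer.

∠(j950 + 1) = arctan(950/1) = 89.94°
∠(j950 + 17.3) = arctan(950/17.3) = 88.96°
∠(j950 + 56) = arctan(950/56) = 86.63°
∠(j950 + 212) = arctan(950/212) = 77.42°
∠G(j950) = 89.94° − (88.96° + 86.63° + 77.42°) = -163.06°

-163°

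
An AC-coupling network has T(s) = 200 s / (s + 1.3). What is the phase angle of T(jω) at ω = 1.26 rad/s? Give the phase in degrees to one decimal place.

45.9 deg

∠(j1.26) = 90.00°
∠(j1.26 + 1.3) = arctan(1.26/1.3) = 44.10°
∠T(j1.26) = 90.00° − 44.10° = 45.90°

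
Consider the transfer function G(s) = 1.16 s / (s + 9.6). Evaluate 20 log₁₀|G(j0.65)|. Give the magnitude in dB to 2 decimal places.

-22.12 dB

|j0.65| = 0.65
|j0.65 + 9.6| = √(0.65² + 9.6²) = 9.622
|G(j0.65)| = 1.16 × 0.65 / 9.622 = 0.078362
20 log₁₀(0.078362) = -22.118 dB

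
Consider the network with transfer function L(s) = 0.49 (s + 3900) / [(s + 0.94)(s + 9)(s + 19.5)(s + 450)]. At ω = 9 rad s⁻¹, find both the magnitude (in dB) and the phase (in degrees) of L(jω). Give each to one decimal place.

|j9 + 3900| = √(9² + 3900²) = 3900
|j9 + 0.94| = √(9² + 0.94²) = 9.049
|j9 + 9| = √(9² + 9²) = 12.73
|j9 + 19.5| = √(9² + 19.5²) = 21.48
|j9 + 450| = √(9² + 450²) = 450.1
|L(j9)| = 0.49 × 3900 / (9.049 × 12.73 × 21.48 × 450.1) = 0.0017165
20 log₁₀(0.0017165) = -55.31 dB
∠(j9 + 3900) = arctan(9/3900) = 0.13°
∠(j9 + 0.94) = arctan(9/0.94) = 84.04°
∠(j9 + 9) = arctan(9/9) = 45.00°
∠(j9 + 19.5) = arctan(9/19.5) = 24.78°
∠(j9 + 450) = arctan(9/450) = 1.15°
∠L(j9) = 0.13° − (84.04° + 45.00° + 24.78° + 1.15°) = -154.83°

|L| = -55.3 dB, ∠L = -154.8°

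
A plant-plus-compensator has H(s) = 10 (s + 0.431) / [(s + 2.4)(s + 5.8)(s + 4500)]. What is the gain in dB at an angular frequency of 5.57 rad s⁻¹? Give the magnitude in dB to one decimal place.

|j5.57 + 0.431| = √(5.57² + 0.431²) = 5.587
|j5.57 + 2.4| = √(5.57² + 2.4²) = 6.065
|j5.57 + 5.8| = √(5.57² + 5.8²) = 8.041
|j5.57 + 4500| = √(5.57² + 4500²) = 4500
|H(j5.57)| = 10 × 5.587 / (6.065 × 8.041 × 4500) = 0.00025455
20 log₁₀(0.00025455) = -71.88 dB

-71.9 dB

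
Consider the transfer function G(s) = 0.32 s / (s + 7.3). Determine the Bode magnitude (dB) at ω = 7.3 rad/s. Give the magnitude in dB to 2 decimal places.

-12.91 dB

|j7.3| = 7.3
|j7.3 + 7.3| = √(7.3² + 7.3²) = 10.32
|G(j7.3)| = 0.32 × 7.3 / 10.32 = 0.22627
20 log₁₀(0.22627) = -12.907 dB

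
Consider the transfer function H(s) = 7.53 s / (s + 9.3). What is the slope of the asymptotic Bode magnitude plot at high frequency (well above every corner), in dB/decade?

With 1 zero and 1 pole, the high-frequency asymptotic slope is 20 × (1 − 1) = 0 dB/decade.

0 dB/decade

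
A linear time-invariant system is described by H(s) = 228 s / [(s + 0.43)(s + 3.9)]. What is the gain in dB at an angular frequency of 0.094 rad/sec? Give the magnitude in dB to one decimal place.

21.9 dB

|j0.094| = 0.094
|j0.094 + 0.43| = √(0.094² + 0.43²) = 0.4402
|j0.094 + 3.9| = √(0.094² + 3.9²) = 3.901
|H(j0.094)| = 228 × 0.094 / (0.4402 × 3.901) = 12.482
20 log₁₀(12.482) = 21.93 dB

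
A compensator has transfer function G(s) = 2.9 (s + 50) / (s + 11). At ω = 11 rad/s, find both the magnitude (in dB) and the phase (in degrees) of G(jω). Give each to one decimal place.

|G| = 19.6 dB, ∠G = -32.6°

|j11 + 50| = √(11² + 50²) = 51.2
|j11 + 11| = √(11² + 11²) = 15.56
|G(j11)| = 2.9 × 51.2 / 15.56 = 9.5439
20 log₁₀(9.5439) = 19.59 dB
∠(j11 + 50) = arctan(11/50) = 12.41°
∠(j11 + 11) = arctan(11/11) = 45.00°
∠G(j11) = 12.41° − 45.00° = -32.59°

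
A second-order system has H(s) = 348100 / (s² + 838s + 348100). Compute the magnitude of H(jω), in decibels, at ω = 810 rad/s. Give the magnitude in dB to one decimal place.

-6.6 dB

|(j810)² + 838(j810) + 348100| = |-3.08e+05 + j6.7878e+05| = 7.454e+05
|H(j810)| = 348100 / 7.454e+05 = 0.467
20 log₁₀(0.467) = -6.61 dB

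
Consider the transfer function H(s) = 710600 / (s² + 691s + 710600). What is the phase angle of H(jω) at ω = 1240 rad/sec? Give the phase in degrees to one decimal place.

-134.0 deg

∠[(j1240)² + 691(j1240) + 710600] = ∠[-8.27e+05 + j8.5684e+05] = 133.98°
∠H(j1240) = −133.98° = -133.98°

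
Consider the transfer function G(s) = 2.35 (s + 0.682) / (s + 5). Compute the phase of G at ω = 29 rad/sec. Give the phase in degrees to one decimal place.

8.4°

∠(j29 + 0.682) = arctan(29/0.682) = 88.65°
∠(j29 + 5) = arctan(29/5) = 80.22°
∠G(j29) = 88.65° − 80.22° = 8.44°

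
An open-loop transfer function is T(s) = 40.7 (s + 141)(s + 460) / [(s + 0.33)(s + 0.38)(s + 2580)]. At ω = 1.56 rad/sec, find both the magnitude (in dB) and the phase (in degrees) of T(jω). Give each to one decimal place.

|j1.56 + 141| = √(1.56² + 141²) = 141
|j1.56 + 460| = √(1.56² + 460²) = 460
|j1.56 + 0.33| = √(1.56² + 0.33²) = 1.595
|j1.56 + 0.38| = √(1.56² + 0.38²) = 1.606
|j1.56 + 2580| = √(1.56² + 2580²) = 2580
|T(j1.56)| = 40.7 × 141 × 460 / (1.595 × 1.606 × 2580) = 399.68
20 log₁₀(399.68) = 52.03 dB
∠(j1.56 + 141) = arctan(1.56/141) = 0.63°
∠(j1.56 + 460) = arctan(1.56/460) = 0.19°
∠(j1.56 + 0.33) = arctan(1.56/0.33) = 78.06°
∠(j1.56 + 0.38) = arctan(1.56/0.38) = 76.31°
∠(j1.56 + 2580) = arctan(1.56/2580) = 0.03°
∠T(j1.56) = 0.63° + 0.19° − (78.06° + 76.31° + 0.03°) = -153.57°

|T| = 52.0 dB, ∠T = -153.6°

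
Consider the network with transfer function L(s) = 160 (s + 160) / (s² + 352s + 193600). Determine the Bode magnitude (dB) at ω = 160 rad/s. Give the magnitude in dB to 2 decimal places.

-13.79 dB

|j160 + 160| = √(160² + 160²) = 226.3
|(j160)² + 352(j160) + 193600| = |1.68e+05 + j56320| = 1.772e+05
|L(j160)| = 160 × 226.3 / 1.772e+05 = 0.20432
20 log₁₀(0.20432) = -13.794 dB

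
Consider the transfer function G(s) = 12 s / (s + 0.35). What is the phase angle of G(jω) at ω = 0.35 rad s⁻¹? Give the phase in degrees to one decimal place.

∠(j0.35) = 90.00°
∠(j0.35 + 0.35) = arctan(0.35/0.35) = 45.00°
∠G(j0.35) = 90.00° − 45.00° = 45.00°

45.0°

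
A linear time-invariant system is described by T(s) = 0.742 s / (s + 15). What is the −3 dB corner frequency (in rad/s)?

For a single-pole high-pass, the −3 dB point is at the pole: ω = 15 rad/s.

15 rad/s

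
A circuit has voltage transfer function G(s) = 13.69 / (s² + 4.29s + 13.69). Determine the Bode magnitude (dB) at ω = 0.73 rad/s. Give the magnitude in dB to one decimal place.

|(j0.73)² + 4.29(j0.73) + 13.69| = |13.157 + j3.1317| = 13.52
|G(j0.73)| = 13.69 / 13.52 = 1.0122
20 log₁₀(1.0122) = 0.11 dB

0.1 dB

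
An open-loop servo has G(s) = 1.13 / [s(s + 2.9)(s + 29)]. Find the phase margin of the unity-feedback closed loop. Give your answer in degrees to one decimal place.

Gain crossover: |G(jω)| = 1 at ω ≈ 0.0134 rad/s.
∠G(j0.0134) = −90° − arctan(0.0134/2.9) − arctan(0.0134/29) ≈ -90.29°
PM = 180° + (-90.29°) = 89.71°

89.7°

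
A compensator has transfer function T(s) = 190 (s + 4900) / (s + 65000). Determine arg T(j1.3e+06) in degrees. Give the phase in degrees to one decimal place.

∠(j1.3e+06 + 4900) = arctan(1.3e+06/4900) = 89.78°
∠(j1.3e+06 + 65000) = arctan(1.3e+06/65000) = 87.14°
∠T(j1.3e+06) = 89.78° − 87.14° = 2.65°

2.6°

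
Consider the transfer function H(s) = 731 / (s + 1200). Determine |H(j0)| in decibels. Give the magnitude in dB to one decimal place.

-4.3 dB

H(0) = 731 / 1200 = 0.60917
20 log₁₀(0.60917) = -4.31 dB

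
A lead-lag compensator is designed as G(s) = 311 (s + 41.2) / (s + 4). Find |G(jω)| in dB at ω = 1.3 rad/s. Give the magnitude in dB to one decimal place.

|j1.3 + 41.2| = √(1.3² + 41.2²) = 41.22
|j1.3 + 4| = √(1.3² + 4²) = 4.206
|G(j1.3)| = 311 × 41.22 / 4.206 = 3048
20 log₁₀(3048) = 69.68 dB

69.7 dB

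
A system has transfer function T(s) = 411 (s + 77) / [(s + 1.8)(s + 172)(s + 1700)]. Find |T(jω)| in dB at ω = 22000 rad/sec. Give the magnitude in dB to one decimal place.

-121.4 dB

|j22000 + 77| = √(22000² + 77²) = 2.2e+04
|j22000 + 1.8| = √(22000² + 1.8²) = 2.2e+04
|j22000 + 172| = √(22000² + 172²) = 2.2e+04
|j22000 + 1700| = √(22000² + 1700²) = 2.207e+04
|T(j22000)| = 411 × 2.2e+04 / (2.2e+04 × 2.2e+04 × 2.207e+04) = 8.4663e-07
20 log₁₀(8.4663e-07) = -121.45 dB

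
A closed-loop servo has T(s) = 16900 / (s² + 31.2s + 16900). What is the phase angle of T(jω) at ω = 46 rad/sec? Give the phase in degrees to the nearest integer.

∠[(j46)² + 31.2(j46) + 16900] = ∠[14784 + j1435.2] = 5.54°
∠T(j46) = −5.54° = -5.54°

-6 deg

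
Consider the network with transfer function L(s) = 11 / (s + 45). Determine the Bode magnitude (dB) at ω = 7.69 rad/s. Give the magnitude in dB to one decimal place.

-12.4 dB

|j7.69 + 45| = √(7.69² + 45²) = 45.65
|L(j7.69)| = 11 / 45.65 = 0.24095
20 log₁₀(0.24095) = -12.36 dB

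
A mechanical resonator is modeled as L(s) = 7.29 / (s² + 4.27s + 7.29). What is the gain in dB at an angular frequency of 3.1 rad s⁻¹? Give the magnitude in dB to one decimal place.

-5.3 dB

|(j3.1)² + 4.27(j3.1) + 7.29| = |-2.32 + j13.237| = 13.44
|L(j3.1)| = 7.29 / 13.44 = 0.54246
20 log₁₀(0.54246) = -5.31 dB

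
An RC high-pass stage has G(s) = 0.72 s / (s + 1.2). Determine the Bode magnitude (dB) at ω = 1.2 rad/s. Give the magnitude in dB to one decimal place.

|j1.2| = 1.2
|j1.2 + 1.2| = √(1.2² + 1.2²) = 1.697
|G(j1.2)| = 0.72 × 1.2 / 1.697 = 0.50912
20 log₁₀(0.50912) = -5.86 dB

-5.9 dB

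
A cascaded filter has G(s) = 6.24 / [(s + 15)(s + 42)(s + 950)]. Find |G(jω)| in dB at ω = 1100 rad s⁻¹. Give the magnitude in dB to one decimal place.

|j1100 + 15| = √(1100² + 15²) = 1100
|j1100 + 42| = √(1100² + 42²) = 1101
|j1100 + 950| = √(1100² + 950²) = 1453
|G(j1100)| = 6.24 / (1100 × 1101 × 1453) = 3.5452e-09
20 log₁₀(3.5452e-09) = -169.01 dB

-169.0 dB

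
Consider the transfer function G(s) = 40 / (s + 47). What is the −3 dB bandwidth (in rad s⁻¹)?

For a single-pole low-pass, the −3 dB point is at the pole: ω = 47 rad s⁻¹.

47 rad s⁻¹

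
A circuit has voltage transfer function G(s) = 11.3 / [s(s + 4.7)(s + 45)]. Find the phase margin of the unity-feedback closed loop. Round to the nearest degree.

Gain crossover: |G(jω)| = 1 at ω ≈ 0.0534 rad/s.
∠G(j0.0534) = −90° − arctan(0.0534/4.7) − arctan(0.0534/45) ≈ -90.72°
PM = 180° + (-90.72°) = 89.28°

89 deg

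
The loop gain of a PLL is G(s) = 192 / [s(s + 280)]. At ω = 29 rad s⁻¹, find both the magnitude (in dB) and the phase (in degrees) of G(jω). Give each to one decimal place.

|G| = -32.6 dB, ∠G = -95.9 deg

|j29 + 280| = √(29² + 280²) = 281.5
|j29| = 29
|G(j29)| = 192 / (281.5 × 29) = 0.02352
20 log₁₀(0.02352) = -32.57 dB
∠(j29 + 280) = arctan(29/280) = 5.91°
∠(j29) = 90.00°
∠G(j29) = − (5.91° + 90.00°) = -95.91°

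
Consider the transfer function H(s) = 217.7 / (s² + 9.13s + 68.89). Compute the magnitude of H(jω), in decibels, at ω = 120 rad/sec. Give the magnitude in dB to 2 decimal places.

|(j120)² + 9.13(j120) + 68.89| = |-14331 + j1095.6| = 1.437e+04
|H(j120)| = 217.7 / 1.437e+04 = 0.015147
20 log₁₀(0.015147) = -36.394 dB

-36.39 dB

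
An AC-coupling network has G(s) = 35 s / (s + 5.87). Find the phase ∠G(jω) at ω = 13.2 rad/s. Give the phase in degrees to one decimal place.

∠(j13.2) = 90.00°
∠(j13.2 + 5.87) = arctan(13.2/5.87) = 66.03°
∠G(j13.2) = 90.00° − 66.03° = 23.97°

24.0°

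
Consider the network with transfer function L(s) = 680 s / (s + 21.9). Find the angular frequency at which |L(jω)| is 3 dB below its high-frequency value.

21.9 rad/s

For a single-pole high-pass, the −3 dB point is at the pole: ω = 21.9 rad/s.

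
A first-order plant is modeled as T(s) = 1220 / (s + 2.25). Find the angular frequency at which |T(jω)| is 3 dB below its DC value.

For a single-pole low-pass, the −3 dB point is at the pole: ω = 2.25 rad/sec.

2.25 rad/sec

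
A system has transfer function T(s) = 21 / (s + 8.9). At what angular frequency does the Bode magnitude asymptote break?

The single real pole at s = −8.9 gives a corner at ω = 8.9 rad s⁻¹.

8.9 rad s⁻¹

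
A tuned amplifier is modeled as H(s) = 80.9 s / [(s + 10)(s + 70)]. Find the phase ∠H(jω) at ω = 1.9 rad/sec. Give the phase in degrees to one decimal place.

77.7°

∠(j1.9) = 90.00°
∠(j1.9 + 10) = arctan(1.9/10) = 10.76°
∠(j1.9 + 70) = arctan(1.9/70) = 1.55°
∠H(j1.9) = 90.00° − (10.76° + 1.55°) = 77.69°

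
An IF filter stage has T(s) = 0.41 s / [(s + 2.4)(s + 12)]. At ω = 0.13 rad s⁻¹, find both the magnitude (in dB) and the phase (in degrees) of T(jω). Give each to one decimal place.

|j0.13| = 0.13
|j0.13 + 2.4| = √(0.13² + 2.4²) = 2.404
|j0.13 + 12| = √(0.13² + 12²) = 12
|T(j0.13)| = 0.41 × 0.13 / (2.404 × 12) = 0.0018479
20 log₁₀(0.0018479) = -54.67 dB
∠(j0.13) = 90.00°
∠(j0.13 + 2.4) = arctan(0.13/2.4) = 3.10°
∠(j0.13 + 12) = arctan(0.13/12) = 0.62°
∠T(j0.13) = 90.00° − (3.10° + 0.62°) = 86.28°

|T| = -54.7 dB, ∠T = 86.3°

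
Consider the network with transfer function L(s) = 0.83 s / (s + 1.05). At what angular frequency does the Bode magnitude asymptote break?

1.05 rad/sec

The single real pole at s = −1.05 gives a corner at ω = 1.05 rad/sec.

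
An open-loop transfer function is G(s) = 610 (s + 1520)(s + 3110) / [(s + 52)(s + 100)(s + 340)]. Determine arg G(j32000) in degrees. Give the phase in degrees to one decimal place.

∠(j32000 + 1520) = arctan(32000/1520) = 87.28°
∠(j32000 + 3110) = arctan(32000/3110) = 84.45°
∠(j32000 + 52) = arctan(32000/52) = 89.91°
∠(j32000 + 100) = arctan(32000/100) = 89.82°
∠(j32000 + 340) = arctan(32000/340) = 89.39°
∠G(j32000) = 87.28° + 84.45° − (89.91° + 89.82° + 89.39°) = -97.39°

-97.4°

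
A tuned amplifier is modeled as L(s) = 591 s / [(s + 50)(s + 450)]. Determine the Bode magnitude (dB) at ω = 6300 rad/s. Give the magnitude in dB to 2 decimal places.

-20.58 dB

|j6300| = 6300
|j6300 + 50| = √(6300² + 50²) = 6300
|j6300 + 450| = √(6300² + 450²) = 6316
|L(j6300)| = 591 × 6300 / (6300 × 6316) = 0.093568
20 log₁₀(0.093568) = -20.577 dB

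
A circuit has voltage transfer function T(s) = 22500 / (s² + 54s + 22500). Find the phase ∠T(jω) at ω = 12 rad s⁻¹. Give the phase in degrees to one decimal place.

-1.7 deg

∠[(j12)² + 54(j12) + 22500] = ∠[22356 + j648] = 1.66°
∠T(j12) = −1.66° = -1.66°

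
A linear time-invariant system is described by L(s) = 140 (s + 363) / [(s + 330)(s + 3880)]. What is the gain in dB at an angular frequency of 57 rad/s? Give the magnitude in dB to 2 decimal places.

-28.05 dB

|j57 + 363| = √(57² + 363²) = 367.4
|j57 + 330| = √(57² + 330²) = 334.9
|j57 + 3880| = √(57² + 3880²) = 3880
|L(j57)| = 140 × 367.4 / (334.9 × 3880) = 0.039587
20 log₁₀(0.039587) = -28.049 dB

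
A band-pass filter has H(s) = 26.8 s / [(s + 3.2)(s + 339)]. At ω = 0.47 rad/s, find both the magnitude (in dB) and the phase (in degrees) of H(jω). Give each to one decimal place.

|H| = -38.8 dB, ∠H = 81.6°

|j0.47| = 0.47
|j0.47 + 3.2| = √(0.47² + 3.2²) = 3.234
|j0.47 + 339| = √(0.47² + 339²) = 339
|H(j0.47)| = 26.8 × 0.47 / (3.234 × 339) = 0.011488
20 log₁₀(0.011488) = -38.80 dB
∠(j0.47) = 90.00°
∠(j0.47 + 3.2) = arctan(0.47/3.2) = 8.36°
∠(j0.47 + 339) = arctan(0.47/339) = 0.08°
∠H(j0.47) = 90.00° − (8.36° + 0.08°) = 81.56°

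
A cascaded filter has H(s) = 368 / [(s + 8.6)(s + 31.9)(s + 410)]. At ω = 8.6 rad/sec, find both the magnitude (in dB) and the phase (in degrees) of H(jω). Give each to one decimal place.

|H| = -53.0 dB, ∠H = -61.3 deg

|j8.6 + 8.6| = √(8.6² + 8.6²) = 12.16
|j8.6 + 31.9| = √(8.6² + 31.9²) = 33.04
|j8.6 + 410| = √(8.6² + 410²) = 410.1
|H(j8.6)| = 368 / (12.16 × 33.04 × 410.1) = 0.0022332
20 log₁₀(0.0022332) = -53.02 dB
∠(j8.6 + 8.6) = arctan(8.6/8.6) = 45.00°
∠(j8.6 + 31.9) = arctan(8.6/31.9) = 15.09°
∠(j8.6 + 410) = arctan(8.6/410) = 1.20°
∠H(j8.6) = − (45.00° + 15.09° + 1.20°) = -61.29°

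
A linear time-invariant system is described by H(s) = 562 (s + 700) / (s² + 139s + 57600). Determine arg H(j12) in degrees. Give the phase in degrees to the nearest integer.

∠(j12 + 700) = arctan(12/700) = 0.98°
∠[(j12)² + 139(j12) + 57600] = ∠[57456 + j1668] = 1.66°
∠H(j12) = 0.98° − 1.66° = -0.68°

-1°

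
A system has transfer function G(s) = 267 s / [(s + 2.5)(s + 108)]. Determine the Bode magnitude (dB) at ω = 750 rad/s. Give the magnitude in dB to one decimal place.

-9.1 dB

|j750| = 750
|j750 + 2.5| = √(750² + 2.5²) = 750
|j750 + 108| = √(750² + 108²) = 757.7
|G(j750)| = 267 × 750 / (750 × 757.7) = 0.35236
20 log₁₀(0.35236) = -9.06 dB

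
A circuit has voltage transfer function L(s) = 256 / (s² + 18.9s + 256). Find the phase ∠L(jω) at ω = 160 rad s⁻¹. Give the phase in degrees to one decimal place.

-173.2 deg

∠[(j160)² + 18.9(j160) + 256] = ∠[-25344 + j3024] = 173.20°
∠L(j160) = −173.20° = -173.20°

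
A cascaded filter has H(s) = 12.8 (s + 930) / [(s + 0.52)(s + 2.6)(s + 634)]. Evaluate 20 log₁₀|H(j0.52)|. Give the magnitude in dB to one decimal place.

|j0.52 + 930| = √(0.52² + 930²) = 930
|j0.52 + 0.52| = √(0.52² + 0.52²) = 0.7354
|j0.52 + 2.6| = √(0.52² + 2.6²) = 2.651
|j0.52 + 634| = √(0.52² + 634²) = 634
|H(j0.52)| = 12.8 × 930 / (0.7354 × 2.651 × 634) = 9.6293
20 log₁₀(9.6293) = 19.67 dB

19.7 dB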